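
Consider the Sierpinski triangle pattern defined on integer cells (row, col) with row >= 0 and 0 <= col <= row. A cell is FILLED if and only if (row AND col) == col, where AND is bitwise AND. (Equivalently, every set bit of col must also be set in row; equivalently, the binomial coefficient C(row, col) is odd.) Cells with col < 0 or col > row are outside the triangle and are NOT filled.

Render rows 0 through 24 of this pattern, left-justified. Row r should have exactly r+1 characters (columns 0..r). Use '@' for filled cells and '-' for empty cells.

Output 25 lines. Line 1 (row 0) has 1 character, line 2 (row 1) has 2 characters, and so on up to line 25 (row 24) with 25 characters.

r0=0: @
r1=1: @@
r2=10: @-@
r3=11: @@@@
r4=100: @---@
r5=101: @@--@@
r6=110: @-@-@-@
r7=111: @@@@@@@@
r8=1000: @-------@
r9=1001: @@------@@
r10=1010: @-@-----@-@
r11=1011: @@@@----@@@@
r12=1100: @---@---@---@
r13=1101: @@--@@--@@--@@
r14=1110: @-@-@-@-@-@-@-@
r15=1111: @@@@@@@@@@@@@@@@
r16=10000: @---------------@
r17=10001: @@--------------@@
r18=10010: @-@-------------@-@
r19=10011: @@@@------------@@@@
r20=10100: @---@-----------@---@
r21=10101: @@--@@----------@@--@@
r22=10110: @-@-@-@---------@-@-@-@
r23=10111: @@@@@@@@--------@@@@@@@@
r24=11000: @-------@-------@-------@

Answer: @
@@
@-@
@@@@
@---@
@@--@@
@-@-@-@
@@@@@@@@
@-------@
@@------@@
@-@-----@-@
@@@@----@@@@
@---@---@---@
@@--@@--@@--@@
@-@-@-@-@-@-@-@
@@@@@@@@@@@@@@@@
@---------------@
@@--------------@@
@-@-------------@-@
@@@@------------@@@@
@---@-----------@---@
@@--@@----------@@--@@
@-@-@-@---------@-@-@-@
@@@@@@@@--------@@@@@@@@
@-------@-------@-------@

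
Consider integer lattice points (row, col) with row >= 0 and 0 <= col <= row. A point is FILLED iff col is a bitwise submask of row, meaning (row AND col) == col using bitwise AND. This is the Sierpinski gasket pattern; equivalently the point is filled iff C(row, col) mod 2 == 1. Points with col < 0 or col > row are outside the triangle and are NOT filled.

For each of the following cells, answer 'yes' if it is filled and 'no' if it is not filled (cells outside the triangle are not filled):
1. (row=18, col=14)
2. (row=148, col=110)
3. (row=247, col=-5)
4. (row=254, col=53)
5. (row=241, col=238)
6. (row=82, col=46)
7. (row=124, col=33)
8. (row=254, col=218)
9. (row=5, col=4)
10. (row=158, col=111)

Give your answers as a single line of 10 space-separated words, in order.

Answer: no no no no no no no yes yes no

Derivation:
(18,14): row=0b10010, col=0b1110, row AND col = 0b10 = 2; 2 != 14 -> empty
(148,110): row=0b10010100, col=0b1101110, row AND col = 0b100 = 4; 4 != 110 -> empty
(247,-5): col outside [0, 247] -> not filled
(254,53): row=0b11111110, col=0b110101, row AND col = 0b110100 = 52; 52 != 53 -> empty
(241,238): row=0b11110001, col=0b11101110, row AND col = 0b11100000 = 224; 224 != 238 -> empty
(82,46): row=0b1010010, col=0b101110, row AND col = 0b10 = 2; 2 != 46 -> empty
(124,33): row=0b1111100, col=0b100001, row AND col = 0b100000 = 32; 32 != 33 -> empty
(254,218): row=0b11111110, col=0b11011010, row AND col = 0b11011010 = 218; 218 == 218 -> filled
(5,4): row=0b101, col=0b100, row AND col = 0b100 = 4; 4 == 4 -> filled
(158,111): row=0b10011110, col=0b1101111, row AND col = 0b1110 = 14; 14 != 111 -> empty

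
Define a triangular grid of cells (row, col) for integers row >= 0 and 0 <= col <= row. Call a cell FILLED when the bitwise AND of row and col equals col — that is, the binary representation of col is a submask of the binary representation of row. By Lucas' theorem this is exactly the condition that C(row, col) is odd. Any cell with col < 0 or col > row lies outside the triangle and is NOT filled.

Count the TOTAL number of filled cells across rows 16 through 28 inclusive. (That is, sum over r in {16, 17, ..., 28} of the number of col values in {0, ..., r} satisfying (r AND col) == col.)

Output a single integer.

r16=10000 pc1: +2 =2
r17=10001 pc2: +4 =6
r18=10010 pc2: +4 =10
r19=10011 pc3: +8 =18
r20=10100 pc2: +4 =22
r21=10101 pc3: +8 =30
r22=10110 pc3: +8 =38
r23=10111 pc4: +16 =54
r24=11000 pc2: +4 =58
r25=11001 pc3: +8 =66
r26=11010 pc3: +8 =74
r27=11011 pc4: +16 =90
r28=11100 pc3: +8 =98

Answer: 98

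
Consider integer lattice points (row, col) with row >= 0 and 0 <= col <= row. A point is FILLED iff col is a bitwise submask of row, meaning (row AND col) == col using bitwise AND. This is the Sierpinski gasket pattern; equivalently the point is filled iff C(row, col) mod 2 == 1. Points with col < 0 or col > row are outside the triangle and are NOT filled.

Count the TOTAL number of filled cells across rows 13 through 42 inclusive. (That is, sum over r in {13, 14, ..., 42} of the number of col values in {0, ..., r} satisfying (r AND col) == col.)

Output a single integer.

Answer: 268

Derivation:
r13=1101 pc3: +8 =8
r14=1110 pc3: +8 =16
r15=1111 pc4: +16 =32
r16=10000 pc1: +2 =34
r17=10001 pc2: +4 =38
r18=10010 pc2: +4 =42
r19=10011 pc3: +8 =50
r20=10100 pc2: +4 =54
r21=10101 pc3: +8 =62
r22=10110 pc3: +8 =70
r23=10111 pc4: +16 =86
r24=11000 pc2: +4 =90
r25=11001 pc3: +8 =98
r26=11010 pc3: +8 =106
r27=11011 pc4: +16 =122
r28=11100 pc3: +8 =130
r29=11101 pc4: +16 =146
r30=11110 pc4: +16 =162
r31=11111 pc5: +32 =194
r32=100000 pc1: +2 =196
r33=100001 pc2: +4 =200
r34=100010 pc2: +4 =204
r35=100011 pc3: +8 =212
r36=100100 pc2: +4 =216
r37=100101 pc3: +8 =224
r38=100110 pc3: +8 =232
r39=100111 pc4: +16 =248
r40=101000 pc2: +4 =252
r41=101001 pc3: +8 =260
r42=101010 pc3: +8 =268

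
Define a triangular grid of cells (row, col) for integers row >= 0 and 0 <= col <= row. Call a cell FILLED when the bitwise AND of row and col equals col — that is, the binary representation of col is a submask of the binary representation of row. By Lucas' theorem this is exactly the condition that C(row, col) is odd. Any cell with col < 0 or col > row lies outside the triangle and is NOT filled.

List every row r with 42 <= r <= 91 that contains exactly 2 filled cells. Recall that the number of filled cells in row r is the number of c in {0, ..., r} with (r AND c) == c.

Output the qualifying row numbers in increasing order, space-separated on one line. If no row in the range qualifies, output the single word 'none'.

Answer: 64

Derivation:
Row r has 2^popcount(r) filled cells, so we need popcount(r) = log2(2) = 1.
Scan r = 42..91 and keep those with exactly 1 one-bits:
r=42=101010 popcount=3 -> skip
r=43=101011 popcount=4 -> skip
r=44=101100 popcount=3 -> skip
r=45=101101 popcount=4 -> skip
r=46=101110 popcount=4 -> skip
r=47=101111 popcount=5 -> skip
r=48=110000 popcount=2 -> skip
r=49=110001 popcount=3 -> skip
r=50=110010 popcount=3 -> skip
r=51=110011 popcount=4 -> skip
r=52=110100 popcount=3 -> skip
r=53=110101 popcount=4 -> skip
r=54=110110 popcount=4 -> skip
r=55=110111 popcount=5 -> skip
r=56=111000 popcount=3 -> skip
r=57=111001 popcount=4 -> skip
r=58=111010 popcount=4 -> skip
r=59=111011 popcount=5 -> skip
r=60=111100 popcount=4 -> skip
r=61=111101 popcount=5 -> skip
r=62=111110 popcount=5 -> skip
r=63=111111 popcount=6 -> skip
r=64=1000000 popcount=1 -> KEEP
r=65=1000001 popcount=2 -> skip
r=66=1000010 popcount=2 -> skip
r=67=1000011 popcount=3 -> skip
r=68=1000100 popcount=2 -> skip
r=69=1000101 popcount=3 -> skip
r=70=1000110 popcount=3 -> skip
r=71=1000111 popcount=4 -> skip
r=72=1001000 popcount=2 -> skip
r=73=1001001 popcount=3 -> skip
r=74=1001010 popcount=3 -> skip
r=75=1001011 popcount=4 -> skip
r=76=1001100 popcount=3 -> skip
r=77=1001101 popcount=4 -> skip
r=78=1001110 popcount=4 -> skip
r=79=1001111 popcount=5 -> skip
r=80=1010000 popcount=2 -> skip
r=81=1010001 popcount=3 -> skip
r=82=1010010 popcount=3 -> skip
r=83=1010011 popcount=4 -> skip
r=84=1010100 popcount=3 -> skip
r=85=1010101 popcount=4 -> skip
r=86=1010110 popcount=4 -> skip
r=87=1010111 popcount=5 -> skip
r=88=1011000 popcount=3 -> skip
r=89=1011001 popcount=4 -> skip
r=90=1011010 popcount=4 -> skip
r=91=1011011 popcount=5 -> skip
Kept rows: 64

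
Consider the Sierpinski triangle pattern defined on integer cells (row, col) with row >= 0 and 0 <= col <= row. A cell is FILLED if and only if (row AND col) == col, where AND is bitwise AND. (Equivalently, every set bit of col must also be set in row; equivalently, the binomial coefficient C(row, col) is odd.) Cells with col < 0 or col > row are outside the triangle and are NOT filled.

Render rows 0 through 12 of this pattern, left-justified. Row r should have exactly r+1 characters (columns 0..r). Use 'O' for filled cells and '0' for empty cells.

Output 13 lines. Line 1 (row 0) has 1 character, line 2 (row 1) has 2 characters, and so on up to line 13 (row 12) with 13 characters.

r0=0: O
r1=1: OO
r2=10: O0O
r3=11: OOOO
r4=100: O000O
r5=101: OO00OO
r6=110: O0O0O0O
r7=111: OOOOOOOO
r8=1000: O0000000O
r9=1001: OO000000OO
r10=1010: O0O00000O0O
r11=1011: OOOO0000OOOO
r12=1100: O000O000O000O

Answer: O
OO
O0O
OOOO
O000O
OO00OO
O0O0O0O
OOOOOOOO
O0000000O
OO000000OO
O0O00000O0O
OOOO0000OOOO
O000O000O000O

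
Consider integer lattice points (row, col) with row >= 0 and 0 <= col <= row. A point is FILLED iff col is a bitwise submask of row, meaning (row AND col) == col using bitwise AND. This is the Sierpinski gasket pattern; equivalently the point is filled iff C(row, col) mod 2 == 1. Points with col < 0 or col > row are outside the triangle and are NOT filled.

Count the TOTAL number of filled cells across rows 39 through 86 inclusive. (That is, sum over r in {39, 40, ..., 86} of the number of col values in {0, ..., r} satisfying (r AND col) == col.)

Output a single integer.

r39=100111 pc4: +16 =16
r40=101000 pc2: +4 =20
r41=101001 pc3: +8 =28
r42=101010 pc3: +8 =36
r43=101011 pc4: +16 =52
r44=101100 pc3: +8 =60
r45=101101 pc4: +16 =76
r46=101110 pc4: +16 =92
r47=101111 pc5: +32 =124
r48=110000 pc2: +4 =128
r49=110001 pc3: +8 =136
r50=110010 pc3: +8 =144
r51=110011 pc4: +16 =160
r52=110100 pc3: +8 =168
r53=110101 pc4: +16 =184
r54=110110 pc4: +16 =200
r55=110111 pc5: +32 =232
r56=111000 pc3: +8 =240
r57=111001 pc4: +16 =256
r58=111010 pc4: +16 =272
r59=111011 pc5: +32 =304
r60=111100 pc4: +16 =320
r61=111101 pc5: +32 =352
r62=111110 pc5: +32 =384
r63=111111 pc6: +64 =448
r64=1000000 pc1: +2 =450
r65=1000001 pc2: +4 =454
r66=1000010 pc2: +4 =458
r67=1000011 pc3: +8 =466
r68=1000100 pc2: +4 =470
r69=1000101 pc3: +8 =478
r70=1000110 pc3: +8 =486
r71=1000111 pc4: +16 =502
r72=1001000 pc2: +4 =506
r73=1001001 pc3: +8 =514
r74=1001010 pc3: +8 =522
r75=1001011 pc4: +16 =538
r76=1001100 pc3: +8 =546
r77=1001101 pc4: +16 =562
r78=1001110 pc4: +16 =578
r79=1001111 pc5: +32 =610
r80=1010000 pc2: +4 =614
r81=1010001 pc3: +8 =622
r82=1010010 pc3: +8 =630
r83=1010011 pc4: +16 =646
r84=1010100 pc3: +8 =654
r85=1010101 pc4: +16 =670
r86=1010110 pc4: +16 =686

Answer: 686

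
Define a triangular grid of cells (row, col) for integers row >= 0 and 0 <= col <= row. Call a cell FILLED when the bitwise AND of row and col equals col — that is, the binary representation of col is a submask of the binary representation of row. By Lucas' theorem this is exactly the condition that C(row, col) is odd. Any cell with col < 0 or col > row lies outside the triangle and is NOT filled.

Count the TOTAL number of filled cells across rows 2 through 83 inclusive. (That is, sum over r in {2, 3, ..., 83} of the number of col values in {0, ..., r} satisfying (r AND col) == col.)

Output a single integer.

r2=10 pc1: +2 =2
r3=11 pc2: +4 =6
r4=100 pc1: +2 =8
r5=101 pc2: +4 =12
r6=110 pc2: +4 =16
r7=111 pc3: +8 =24
r8=1000 pc1: +2 =26
r9=1001 pc2: +4 =30
r10=1010 pc2: +4 =34
r11=1011 pc3: +8 =42
r12=1100 pc2: +4 =46
r13=1101 pc3: +8 =54
r14=1110 pc3: +8 =62
r15=1111 pc4: +16 =78
r16=10000 pc1: +2 =80
r17=10001 pc2: +4 =84
r18=10010 pc2: +4 =88
r19=10011 pc3: +8 =96
r20=10100 pc2: +4 =100
r21=10101 pc3: +8 =108
r22=10110 pc3: +8 =116
r23=10111 pc4: +16 =132
r24=11000 pc2: +4 =136
r25=11001 pc3: +8 =144
r26=11010 pc3: +8 =152
r27=11011 pc4: +16 =168
r28=11100 pc3: +8 =176
r29=11101 pc4: +16 =192
r30=11110 pc4: +16 =208
r31=11111 pc5: +32 =240
r32=100000 pc1: +2 =242
r33=100001 pc2: +4 =246
r34=100010 pc2: +4 =250
r35=100011 pc3: +8 =258
r36=100100 pc2: +4 =262
r37=100101 pc3: +8 =270
r38=100110 pc3: +8 =278
r39=100111 pc4: +16 =294
r40=101000 pc2: +4 =298
r41=101001 pc3: +8 =306
r42=101010 pc3: +8 =314
r43=101011 pc4: +16 =330
r44=101100 pc3: +8 =338
r45=101101 pc4: +16 =354
r46=101110 pc4: +16 =370
r47=101111 pc5: +32 =402
r48=110000 pc2: +4 =406
r49=110001 pc3: +8 =414
r50=110010 pc3: +8 =422
r51=110011 pc4: +16 =438
r52=110100 pc3: +8 =446
r53=110101 pc4: +16 =462
r54=110110 pc4: +16 =478
r55=110111 pc5: +32 =510
r56=111000 pc3: +8 =518
r57=111001 pc4: +16 =534
r58=111010 pc4: +16 =550
r59=111011 pc5: +32 =582
r60=111100 pc4: +16 =598
r61=111101 pc5: +32 =630
r62=111110 pc5: +32 =662
r63=111111 pc6: +64 =726
r64=1000000 pc1: +2 =728
r65=1000001 pc2: +4 =732
r66=1000010 pc2: +4 =736
r67=1000011 pc3: +8 =744
r68=1000100 pc2: +4 =748
r69=1000101 pc3: +8 =756
r70=1000110 pc3: +8 =764
r71=1000111 pc4: +16 =780
r72=1001000 pc2: +4 =784
r73=1001001 pc3: +8 =792
r74=1001010 pc3: +8 =800
r75=1001011 pc4: +16 =816
r76=1001100 pc3: +8 =824
r77=1001101 pc4: +16 =840
r78=1001110 pc4: +16 =856
r79=1001111 pc5: +32 =888
r80=1010000 pc2: +4 =892
r81=1010001 pc3: +8 =900
r82=1010010 pc3: +8 =908
r83=1010011 pc4: +16 =924

Answer: 924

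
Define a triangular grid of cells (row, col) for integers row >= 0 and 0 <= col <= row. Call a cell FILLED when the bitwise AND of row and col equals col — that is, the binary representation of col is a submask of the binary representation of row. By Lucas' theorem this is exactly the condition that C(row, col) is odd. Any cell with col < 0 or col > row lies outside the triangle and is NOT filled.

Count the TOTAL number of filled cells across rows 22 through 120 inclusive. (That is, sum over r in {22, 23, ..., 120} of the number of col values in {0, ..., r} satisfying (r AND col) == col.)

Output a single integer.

Answer: 1660

Derivation:
r22=10110 pc3: +8 =8
r23=10111 pc4: +16 =24
r24=11000 pc2: +4 =28
r25=11001 pc3: +8 =36
r26=11010 pc3: +8 =44
r27=11011 pc4: +16 =60
r28=11100 pc3: +8 =68
r29=11101 pc4: +16 =84
r30=11110 pc4: +16 =100
r31=11111 pc5: +32 =132
r32=100000 pc1: +2 =134
r33=100001 pc2: +4 =138
r34=100010 pc2: +4 =142
r35=100011 pc3: +8 =150
r36=100100 pc2: +4 =154
r37=100101 pc3: +8 =162
r38=100110 pc3: +8 =170
r39=100111 pc4: +16 =186
r40=101000 pc2: +4 =190
r41=101001 pc3: +8 =198
r42=101010 pc3: +8 =206
r43=101011 pc4: +16 =222
r44=101100 pc3: +8 =230
r45=101101 pc4: +16 =246
r46=101110 pc4: +16 =262
r47=101111 pc5: +32 =294
r48=110000 pc2: +4 =298
r49=110001 pc3: +8 =306
r50=110010 pc3: +8 =314
r51=110011 pc4: +16 =330
r52=110100 pc3: +8 =338
r53=110101 pc4: +16 =354
r54=110110 pc4: +16 =370
r55=110111 pc5: +32 =402
r56=111000 pc3: +8 =410
r57=111001 pc4: +16 =426
r58=111010 pc4: +16 =442
r59=111011 pc5: +32 =474
r60=111100 pc4: +16 =490
r61=111101 pc5: +32 =522
r62=111110 pc5: +32 =554
r63=111111 pc6: +64 =618
r64=1000000 pc1: +2 =620
r65=1000001 pc2: +4 =624
r66=1000010 pc2: +4 =628
r67=1000011 pc3: +8 =636
r68=1000100 pc2: +4 =640
r69=1000101 pc3: +8 =648
r70=1000110 pc3: +8 =656
r71=1000111 pc4: +16 =672
r72=1001000 pc2: +4 =676
r73=1001001 pc3: +8 =684
r74=1001010 pc3: +8 =692
r75=1001011 pc4: +16 =708
r76=1001100 pc3: +8 =716
r77=1001101 pc4: +16 =732
r78=1001110 pc4: +16 =748
r79=1001111 pc5: +32 =780
r80=1010000 pc2: +4 =784
r81=1010001 pc3: +8 =792
r82=1010010 pc3: +8 =800
r83=1010011 pc4: +16 =816
r84=1010100 pc3: +8 =824
r85=1010101 pc4: +16 =840
r86=1010110 pc4: +16 =856
r87=1010111 pc5: +32 =888
r88=1011000 pc3: +8 =896
r89=1011001 pc4: +16 =912
r90=1011010 pc4: +16 =928
r91=1011011 pc5: +32 =960
r92=1011100 pc4: +16 =976
r93=1011101 pc5: +32 =1008
r94=1011110 pc5: +32 =1040
r95=1011111 pc6: +64 =1104
r96=1100000 pc2: +4 =1108
r97=1100001 pc3: +8 =1116
r98=1100010 pc3: +8 =1124
r99=1100011 pc4: +16 =1140
r100=1100100 pc3: +8 =1148
r101=1100101 pc4: +16 =1164
r102=1100110 pc4: +16 =1180
r103=1100111 pc5: +32 =1212
r104=1101000 pc3: +8 =1220
r105=1101001 pc4: +16 =1236
r106=1101010 pc4: +16 =1252
r107=1101011 pc5: +32 =1284
r108=1101100 pc4: +16 =1300
r109=1101101 pc5: +32 =1332
r110=1101110 pc5: +32 =1364
r111=1101111 pc6: +64 =1428
r112=1110000 pc3: +8 =1436
r113=1110001 pc4: +16 =1452
r114=1110010 pc4: +16 =1468
r115=1110011 pc5: +32 =1500
r116=1110100 pc4: +16 =1516
r117=1110101 pc5: +32 =1548
r118=1110110 pc5: +32 =1580
r119=1110111 pc6: +64 =1644
r120=1111000 pc4: +16 =1660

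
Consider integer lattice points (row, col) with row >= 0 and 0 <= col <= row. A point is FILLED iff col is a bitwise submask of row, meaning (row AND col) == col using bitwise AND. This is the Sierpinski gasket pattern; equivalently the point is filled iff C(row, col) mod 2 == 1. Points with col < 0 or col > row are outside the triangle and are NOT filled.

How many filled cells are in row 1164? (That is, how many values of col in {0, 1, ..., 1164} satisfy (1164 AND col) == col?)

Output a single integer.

1164 in binary = 10010001100
popcount(1164) = number of 1-bits in 10010001100 = 4
A col c satisfies (1164 AND c) == c iff every set bit of c is also set in 1164; each of the 4 set bits of 1164 can independently be on or off in c.
count = 2^4 = 16

Answer: 16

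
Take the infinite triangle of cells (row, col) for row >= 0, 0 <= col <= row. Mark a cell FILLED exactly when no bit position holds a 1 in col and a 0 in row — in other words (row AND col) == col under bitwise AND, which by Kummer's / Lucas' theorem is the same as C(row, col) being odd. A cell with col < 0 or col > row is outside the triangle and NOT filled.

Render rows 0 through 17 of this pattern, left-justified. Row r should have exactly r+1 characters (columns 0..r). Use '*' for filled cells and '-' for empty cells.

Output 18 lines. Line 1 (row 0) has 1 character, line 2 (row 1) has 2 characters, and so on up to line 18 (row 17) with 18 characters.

Answer: *
**
*-*
****
*---*
**--**
*-*-*-*
********
*-------*
**------**
*-*-----*-*
****----****
*---*---*---*
**--**--**--**
*-*-*-*-*-*-*-*
****************
*---------------*
**--------------**

Derivation:
r0=0: *
r1=1: **
r2=10: *-*
r3=11: ****
r4=100: *---*
r5=101: **--**
r6=110: *-*-*-*
r7=111: ********
r8=1000: *-------*
r9=1001: **------**
r10=1010: *-*-----*-*
r11=1011: ****----****
r12=1100: *---*---*---*
r13=1101: **--**--**--**
r14=1110: *-*-*-*-*-*-*-*
r15=1111: ****************
r16=10000: *---------------*
r17=10001: **--------------**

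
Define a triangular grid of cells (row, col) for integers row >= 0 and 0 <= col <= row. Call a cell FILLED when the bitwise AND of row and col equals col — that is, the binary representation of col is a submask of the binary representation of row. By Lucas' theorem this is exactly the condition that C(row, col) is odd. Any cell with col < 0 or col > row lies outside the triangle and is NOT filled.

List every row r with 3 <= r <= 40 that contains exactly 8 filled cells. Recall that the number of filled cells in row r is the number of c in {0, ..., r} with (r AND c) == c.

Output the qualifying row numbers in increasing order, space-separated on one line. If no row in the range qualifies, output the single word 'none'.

Row r has 2^popcount(r) filled cells, so we need popcount(r) = log2(8) = 3.
Scan r = 3..40 and keep those with exactly 3 one-bits:
r=3=11 popcount=2 -> skip
r=4=100 popcount=1 -> skip
r=5=101 popcount=2 -> skip
r=6=110 popcount=2 -> skip
r=7=111 popcount=3 -> KEEP
r=8=1000 popcount=1 -> skip
r=9=1001 popcount=2 -> skip
r=10=1010 popcount=2 -> skip
r=11=1011 popcount=3 -> KEEP
r=12=1100 popcount=2 -> skip
r=13=1101 popcount=3 -> KEEP
r=14=1110 popcount=3 -> KEEP
r=15=1111 popcount=4 -> skip
r=16=10000 popcount=1 -> skip
r=17=10001 popcount=2 -> skip
r=18=10010 popcount=2 -> skip
r=19=10011 popcount=3 -> KEEP
r=20=10100 popcount=2 -> skip
r=21=10101 popcount=3 -> KEEP
r=22=10110 popcount=3 -> KEEP
r=23=10111 popcount=4 -> skip
r=24=11000 popcount=2 -> skip
r=25=11001 popcount=3 -> KEEP
r=26=11010 popcount=3 -> KEEP
r=27=11011 popcount=4 -> skip
r=28=11100 popcount=3 -> KEEP
r=29=11101 popcount=4 -> skip
r=30=11110 popcount=4 -> skip
r=31=11111 popcount=5 -> skip
r=32=100000 popcount=1 -> skip
r=33=100001 popcount=2 -> skip
r=34=100010 popcount=2 -> skip
r=35=100011 popcount=3 -> KEEP
r=36=100100 popcount=2 -> skip
r=37=100101 popcount=3 -> KEEP
r=38=100110 popcount=3 -> KEEP
r=39=100111 popcount=4 -> skip
r=40=101000 popcount=2 -> skip
Kept rows: 7 11 13 14 19 21 22 25 26 28 35 37 38

Answer: 7 11 13 14 19 21 22 25 26 28 35 37 38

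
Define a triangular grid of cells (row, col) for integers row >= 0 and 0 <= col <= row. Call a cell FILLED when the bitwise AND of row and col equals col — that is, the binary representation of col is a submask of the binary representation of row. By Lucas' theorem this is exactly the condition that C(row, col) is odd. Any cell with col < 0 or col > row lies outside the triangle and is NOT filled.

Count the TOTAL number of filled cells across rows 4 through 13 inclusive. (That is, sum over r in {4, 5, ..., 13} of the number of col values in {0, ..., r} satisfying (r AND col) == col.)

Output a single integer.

Answer: 48

Derivation:
r4=100 pc1: +2 =2
r5=101 pc2: +4 =6
r6=110 pc2: +4 =10
r7=111 pc3: +8 =18
r8=1000 pc1: +2 =20
r9=1001 pc2: +4 =24
r10=1010 pc2: +4 =28
r11=1011 pc3: +8 =36
r12=1100 pc2: +4 =40
r13=1101 pc3: +8 =48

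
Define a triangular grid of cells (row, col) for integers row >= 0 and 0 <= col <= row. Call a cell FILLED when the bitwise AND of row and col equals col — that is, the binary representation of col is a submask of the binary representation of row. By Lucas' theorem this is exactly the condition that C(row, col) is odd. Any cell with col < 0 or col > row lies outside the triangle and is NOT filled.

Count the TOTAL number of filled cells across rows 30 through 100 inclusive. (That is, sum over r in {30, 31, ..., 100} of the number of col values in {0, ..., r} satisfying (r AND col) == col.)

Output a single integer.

Answer: 1064

Derivation:
r30=11110 pc4: +16 =16
r31=11111 pc5: +32 =48
r32=100000 pc1: +2 =50
r33=100001 pc2: +4 =54
r34=100010 pc2: +4 =58
r35=100011 pc3: +8 =66
r36=100100 pc2: +4 =70
r37=100101 pc3: +8 =78
r38=100110 pc3: +8 =86
r39=100111 pc4: +16 =102
r40=101000 pc2: +4 =106
r41=101001 pc3: +8 =114
r42=101010 pc3: +8 =122
r43=101011 pc4: +16 =138
r44=101100 pc3: +8 =146
r45=101101 pc4: +16 =162
r46=101110 pc4: +16 =178
r47=101111 pc5: +32 =210
r48=110000 pc2: +4 =214
r49=110001 pc3: +8 =222
r50=110010 pc3: +8 =230
r51=110011 pc4: +16 =246
r52=110100 pc3: +8 =254
r53=110101 pc4: +16 =270
r54=110110 pc4: +16 =286
r55=110111 pc5: +32 =318
r56=111000 pc3: +8 =326
r57=111001 pc4: +16 =342
r58=111010 pc4: +16 =358
r59=111011 pc5: +32 =390
r60=111100 pc4: +16 =406
r61=111101 pc5: +32 =438
r62=111110 pc5: +32 =470
r63=111111 pc6: +64 =534
r64=1000000 pc1: +2 =536
r65=1000001 pc2: +4 =540
r66=1000010 pc2: +4 =544
r67=1000011 pc3: +8 =552
r68=1000100 pc2: +4 =556
r69=1000101 pc3: +8 =564
r70=1000110 pc3: +8 =572
r71=1000111 pc4: +16 =588
r72=1001000 pc2: +4 =592
r73=1001001 pc3: +8 =600
r74=1001010 pc3: +8 =608
r75=1001011 pc4: +16 =624
r76=1001100 pc3: +8 =632
r77=1001101 pc4: +16 =648
r78=1001110 pc4: +16 =664
r79=1001111 pc5: +32 =696
r80=1010000 pc2: +4 =700
r81=1010001 pc3: +8 =708
r82=1010010 pc3: +8 =716
r83=1010011 pc4: +16 =732
r84=1010100 pc3: +8 =740
r85=1010101 pc4: +16 =756
r86=1010110 pc4: +16 =772
r87=1010111 pc5: +32 =804
r88=1011000 pc3: +8 =812
r89=1011001 pc4: +16 =828
r90=1011010 pc4: +16 =844
r91=1011011 pc5: +32 =876
r92=1011100 pc4: +16 =892
r93=1011101 pc5: +32 =924
r94=1011110 pc5: +32 =956
r95=1011111 pc6: +64 =1020
r96=1100000 pc2: +4 =1024
r97=1100001 pc3: +8 =1032
r98=1100010 pc3: +8 =1040
r99=1100011 pc4: +16 =1056
r100=1100100 pc3: +8 =1064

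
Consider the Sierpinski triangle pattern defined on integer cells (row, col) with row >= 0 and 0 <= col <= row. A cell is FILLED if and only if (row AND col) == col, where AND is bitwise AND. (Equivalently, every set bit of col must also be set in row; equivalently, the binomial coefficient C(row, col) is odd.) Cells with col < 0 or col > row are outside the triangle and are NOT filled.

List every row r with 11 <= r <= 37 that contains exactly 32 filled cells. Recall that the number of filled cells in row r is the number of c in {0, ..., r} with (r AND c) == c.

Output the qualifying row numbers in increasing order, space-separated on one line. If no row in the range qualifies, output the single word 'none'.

Row r has 2^popcount(r) filled cells, so we need popcount(r) = log2(32) = 5.
Scan r = 11..37 and keep those with exactly 5 one-bits:
r=11=1011 popcount=3 -> skip
r=12=1100 popcount=2 -> skip
r=13=1101 popcount=3 -> skip
r=14=1110 popcount=3 -> skip
r=15=1111 popcount=4 -> skip
r=16=10000 popcount=1 -> skip
r=17=10001 popcount=2 -> skip
r=18=10010 popcount=2 -> skip
r=19=10011 popcount=3 -> skip
r=20=10100 popcount=2 -> skip
r=21=10101 popcount=3 -> skip
r=22=10110 popcount=3 -> skip
r=23=10111 popcount=4 -> skip
r=24=11000 popcount=2 -> skip
r=25=11001 popcount=3 -> skip
r=26=11010 popcount=3 -> skip
r=27=11011 popcount=4 -> skip
r=28=11100 popcount=3 -> skip
r=29=11101 popcount=4 -> skip
r=30=11110 popcount=4 -> skip
r=31=11111 popcount=5 -> KEEP
r=32=100000 popcount=1 -> skip
r=33=100001 popcount=2 -> skip
r=34=100010 popcount=2 -> skip
r=35=100011 popcount=3 -> skip
r=36=100100 popcount=2 -> skip
r=37=100101 popcount=3 -> skip
Kept rows: 31

Answer: 31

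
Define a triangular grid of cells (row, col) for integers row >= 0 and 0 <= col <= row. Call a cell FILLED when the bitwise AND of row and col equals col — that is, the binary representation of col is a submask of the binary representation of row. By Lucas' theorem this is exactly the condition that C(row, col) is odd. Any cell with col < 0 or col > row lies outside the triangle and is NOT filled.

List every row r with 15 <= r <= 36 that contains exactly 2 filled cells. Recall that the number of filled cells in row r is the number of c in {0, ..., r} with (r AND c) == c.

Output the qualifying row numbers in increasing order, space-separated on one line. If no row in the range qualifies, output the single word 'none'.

Row r has 2^popcount(r) filled cells, so we need popcount(r) = log2(2) = 1.
Scan r = 15..36 and keep those with exactly 1 one-bits:
r=15=1111 popcount=4 -> skip
r=16=10000 popcount=1 -> KEEP
r=17=10001 popcount=2 -> skip
r=18=10010 popcount=2 -> skip
r=19=10011 popcount=3 -> skip
r=20=10100 popcount=2 -> skip
r=21=10101 popcount=3 -> skip
r=22=10110 popcount=3 -> skip
r=23=10111 popcount=4 -> skip
r=24=11000 popcount=2 -> skip
r=25=11001 popcount=3 -> skip
r=26=11010 popcount=3 -> skip
r=27=11011 popcount=4 -> skip
r=28=11100 popcount=3 -> skip
r=29=11101 popcount=4 -> skip
r=30=11110 popcount=4 -> skip
r=31=11111 popcount=5 -> skip
r=32=100000 popcount=1 -> KEEP
r=33=100001 popcount=2 -> skip
r=34=100010 popcount=2 -> skip
r=35=100011 popcount=3 -> skip
r=36=100100 popcount=2 -> skip
Kept rows: 16 32

Answer: 16 32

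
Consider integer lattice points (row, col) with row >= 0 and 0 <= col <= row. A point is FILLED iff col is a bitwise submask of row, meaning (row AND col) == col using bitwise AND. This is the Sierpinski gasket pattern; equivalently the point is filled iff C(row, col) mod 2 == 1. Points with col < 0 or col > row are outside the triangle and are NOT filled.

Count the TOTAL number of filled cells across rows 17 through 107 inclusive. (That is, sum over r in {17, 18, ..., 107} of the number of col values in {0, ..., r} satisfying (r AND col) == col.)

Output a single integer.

Answer: 1312

Derivation:
r17=10001 pc2: +4 =4
r18=10010 pc2: +4 =8
r19=10011 pc3: +8 =16
r20=10100 pc2: +4 =20
r21=10101 pc3: +8 =28
r22=10110 pc3: +8 =36
r23=10111 pc4: +16 =52
r24=11000 pc2: +4 =56
r25=11001 pc3: +8 =64
r26=11010 pc3: +8 =72
r27=11011 pc4: +16 =88
r28=11100 pc3: +8 =96
r29=11101 pc4: +16 =112
r30=11110 pc4: +16 =128
r31=11111 pc5: +32 =160
r32=100000 pc1: +2 =162
r33=100001 pc2: +4 =166
r34=100010 pc2: +4 =170
r35=100011 pc3: +8 =178
r36=100100 pc2: +4 =182
r37=100101 pc3: +8 =190
r38=100110 pc3: +8 =198
r39=100111 pc4: +16 =214
r40=101000 pc2: +4 =218
r41=101001 pc3: +8 =226
r42=101010 pc3: +8 =234
r43=101011 pc4: +16 =250
r44=101100 pc3: +8 =258
r45=101101 pc4: +16 =274
r46=101110 pc4: +16 =290
r47=101111 pc5: +32 =322
r48=110000 pc2: +4 =326
r49=110001 pc3: +8 =334
r50=110010 pc3: +8 =342
r51=110011 pc4: +16 =358
r52=110100 pc3: +8 =366
r53=110101 pc4: +16 =382
r54=110110 pc4: +16 =398
r55=110111 pc5: +32 =430
r56=111000 pc3: +8 =438
r57=111001 pc4: +16 =454
r58=111010 pc4: +16 =470
r59=111011 pc5: +32 =502
r60=111100 pc4: +16 =518
r61=111101 pc5: +32 =550
r62=111110 pc5: +32 =582
r63=111111 pc6: +64 =646
r64=1000000 pc1: +2 =648
r65=1000001 pc2: +4 =652
r66=1000010 pc2: +4 =656
r67=1000011 pc3: +8 =664
r68=1000100 pc2: +4 =668
r69=1000101 pc3: +8 =676
r70=1000110 pc3: +8 =684
r71=1000111 pc4: +16 =700
r72=1001000 pc2: +4 =704
r73=1001001 pc3: +8 =712
r74=1001010 pc3: +8 =720
r75=1001011 pc4: +16 =736
r76=1001100 pc3: +8 =744
r77=1001101 pc4: +16 =760
r78=1001110 pc4: +16 =776
r79=1001111 pc5: +32 =808
r80=1010000 pc2: +4 =812
r81=1010001 pc3: +8 =820
r82=1010010 pc3: +8 =828
r83=1010011 pc4: +16 =844
r84=1010100 pc3: +8 =852
r85=1010101 pc4: +16 =868
r86=1010110 pc4: +16 =884
r87=1010111 pc5: +32 =916
r88=1011000 pc3: +8 =924
r89=1011001 pc4: +16 =940
r90=1011010 pc4: +16 =956
r91=1011011 pc5: +32 =988
r92=1011100 pc4: +16 =1004
r93=1011101 pc5: +32 =1036
r94=1011110 pc5: +32 =1068
r95=1011111 pc6: +64 =1132
r96=1100000 pc2: +4 =1136
r97=1100001 pc3: +8 =1144
r98=1100010 pc3: +8 =1152
r99=1100011 pc4: +16 =1168
r100=1100100 pc3: +8 =1176
r101=1100101 pc4: +16 =1192
r102=1100110 pc4: +16 =1208
r103=1100111 pc5: +32 =1240
r104=1101000 pc3: +8 =1248
r105=1101001 pc4: +16 =1264
r106=1101010 pc4: +16 =1280
r107=1101011 pc5: +32 =1312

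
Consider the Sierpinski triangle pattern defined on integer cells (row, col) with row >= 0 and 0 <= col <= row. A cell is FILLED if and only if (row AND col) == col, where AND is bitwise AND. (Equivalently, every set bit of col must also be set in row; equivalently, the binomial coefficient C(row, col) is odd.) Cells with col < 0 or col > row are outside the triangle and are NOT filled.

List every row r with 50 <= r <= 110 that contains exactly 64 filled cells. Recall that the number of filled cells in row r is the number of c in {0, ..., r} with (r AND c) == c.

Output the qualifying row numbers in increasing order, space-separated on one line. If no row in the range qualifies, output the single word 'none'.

Answer: 63 95

Derivation:
Row r has 2^popcount(r) filled cells, so we need popcount(r) = log2(64) = 6.
Scan r = 50..110 and keep those with exactly 6 one-bits:
r=50=110010 popcount=3 -> skip
r=51=110011 popcount=4 -> skip
r=52=110100 popcount=3 -> skip
r=53=110101 popcount=4 -> skip
r=54=110110 popcount=4 -> skip
r=55=110111 popcount=5 -> skip
r=56=111000 popcount=3 -> skip
r=57=111001 popcount=4 -> skip
r=58=111010 popcount=4 -> skip
r=59=111011 popcount=5 -> skip
r=60=111100 popcount=4 -> skip
r=61=111101 popcount=5 -> skip
r=62=111110 popcount=5 -> skip
r=63=111111 popcount=6 -> KEEP
r=64=1000000 popcount=1 -> skip
r=65=1000001 popcount=2 -> skip
r=66=1000010 popcount=2 -> skip
r=67=1000011 popcount=3 -> skip
r=68=1000100 popcount=2 -> skip
r=69=1000101 popcount=3 -> skip
r=70=1000110 popcount=3 -> skip
r=71=1000111 popcount=4 -> skip
r=72=1001000 popcount=2 -> skip
r=73=1001001 popcount=3 -> skip
r=74=1001010 popcount=3 -> skip
r=75=1001011 popcount=4 -> skip
r=76=1001100 popcount=3 -> skip
r=77=1001101 popcount=4 -> skip
r=78=1001110 popcount=4 -> skip
r=79=1001111 popcount=5 -> skip
r=80=1010000 popcount=2 -> skip
r=81=1010001 popcount=3 -> skip
r=82=1010010 popcount=3 -> skip
r=83=1010011 popcount=4 -> skip
r=84=1010100 popcount=3 -> skip
r=85=1010101 popcount=4 -> skip
r=86=1010110 popcount=4 -> skip
r=87=1010111 popcount=5 -> skip
r=88=1011000 popcount=3 -> skip
r=89=1011001 popcount=4 -> skip
r=90=1011010 popcount=4 -> skip
r=91=1011011 popcount=5 -> skip
r=92=1011100 popcount=4 -> skip
r=93=1011101 popcount=5 -> skip
r=94=1011110 popcount=5 -> skip
r=95=1011111 popcount=6 -> KEEP
r=96=1100000 popcount=2 -> skip
r=97=1100001 popcount=3 -> skip
r=98=1100010 popcount=3 -> skip
r=99=1100011 popcount=4 -> skip
r=100=1100100 popcount=3 -> skip
r=101=1100101 popcount=4 -> skip
r=102=1100110 popcount=4 -> skip
r=103=1100111 popcount=5 -> skip
r=104=1101000 popcount=3 -> skip
r=105=1101001 popcount=4 -> skip
r=106=1101010 popcount=4 -> skip
r=107=1101011 popcount=5 -> skip
r=108=1101100 popcount=4 -> skip
r=109=1101101 popcount=5 -> skip
r=110=1101110 popcount=5 -> skip
Kept rows: 63 95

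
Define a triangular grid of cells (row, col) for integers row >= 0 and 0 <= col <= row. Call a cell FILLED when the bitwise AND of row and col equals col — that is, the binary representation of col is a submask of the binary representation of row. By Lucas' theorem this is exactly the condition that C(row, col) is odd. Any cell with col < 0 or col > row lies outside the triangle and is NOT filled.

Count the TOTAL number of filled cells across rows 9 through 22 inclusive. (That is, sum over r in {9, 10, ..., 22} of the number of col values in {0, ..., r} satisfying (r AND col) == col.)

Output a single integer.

Answer: 90

Derivation:
r9=1001 pc2: +4 =4
r10=1010 pc2: +4 =8
r11=1011 pc3: +8 =16
r12=1100 pc2: +4 =20
r13=1101 pc3: +8 =28
r14=1110 pc3: +8 =36
r15=1111 pc4: +16 =52
r16=10000 pc1: +2 =54
r17=10001 pc2: +4 =58
r18=10010 pc2: +4 =62
r19=10011 pc3: +8 =70
r20=10100 pc2: +4 =74
r21=10101 pc3: +8 =82
r22=10110 pc3: +8 =90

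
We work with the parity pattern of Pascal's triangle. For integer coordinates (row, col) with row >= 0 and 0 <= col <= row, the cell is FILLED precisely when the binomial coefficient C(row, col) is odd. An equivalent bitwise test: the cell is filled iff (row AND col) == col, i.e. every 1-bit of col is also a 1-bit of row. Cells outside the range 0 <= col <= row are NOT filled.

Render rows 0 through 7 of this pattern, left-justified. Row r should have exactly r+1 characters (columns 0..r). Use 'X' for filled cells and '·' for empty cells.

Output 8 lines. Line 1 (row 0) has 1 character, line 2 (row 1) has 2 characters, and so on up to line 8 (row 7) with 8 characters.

r0=0: X
r1=1: XX
r2=10: X·X
r3=11: XXXX
r4=100: X···X
r5=101: XX··XX
r6=110: X·X·X·X
r7=111: XXXXXXXX

Answer: X
XX
X·X
XXXX
X···X
XX··XX
X·X·X·X
XXXXXXXX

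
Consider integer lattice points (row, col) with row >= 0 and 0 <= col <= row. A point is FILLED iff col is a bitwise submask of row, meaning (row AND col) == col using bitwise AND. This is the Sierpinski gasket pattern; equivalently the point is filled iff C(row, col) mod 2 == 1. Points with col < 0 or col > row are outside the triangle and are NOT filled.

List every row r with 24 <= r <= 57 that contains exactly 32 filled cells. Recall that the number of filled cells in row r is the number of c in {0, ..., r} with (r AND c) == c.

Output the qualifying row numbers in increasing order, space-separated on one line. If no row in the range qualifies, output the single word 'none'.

Row r has 2^popcount(r) filled cells, so we need popcount(r) = log2(32) = 5.
Scan r = 24..57 and keep those with exactly 5 one-bits:
r=24=11000 popcount=2 -> skip
r=25=11001 popcount=3 -> skip
r=26=11010 popcount=3 -> skip
r=27=11011 popcount=4 -> skip
r=28=11100 popcount=3 -> skip
r=29=11101 popcount=4 -> skip
r=30=11110 popcount=4 -> skip
r=31=11111 popcount=5 -> KEEP
r=32=100000 popcount=1 -> skip
r=33=100001 popcount=2 -> skip
r=34=100010 popcount=2 -> skip
r=35=100011 popcount=3 -> skip
r=36=100100 popcount=2 -> skip
r=37=100101 popcount=3 -> skip
r=38=100110 popcount=3 -> skip
r=39=100111 popcount=4 -> skip
r=40=101000 popcount=2 -> skip
r=41=101001 popcount=3 -> skip
r=42=101010 popcount=3 -> skip
r=43=101011 popcount=4 -> skip
r=44=101100 popcount=3 -> skip
r=45=101101 popcount=4 -> skip
r=46=101110 popcount=4 -> skip
r=47=101111 popcount=5 -> KEEP
r=48=110000 popcount=2 -> skip
r=49=110001 popcount=3 -> skip
r=50=110010 popcount=3 -> skip
r=51=110011 popcount=4 -> skip
r=52=110100 popcount=3 -> skip
r=53=110101 popcount=4 -> skip
r=54=110110 popcount=4 -> skip
r=55=110111 popcount=5 -> KEEP
r=56=111000 popcount=3 -> skip
r=57=111001 popcount=4 -> skip
Kept rows: 31 47 55

Answer: 31 47 55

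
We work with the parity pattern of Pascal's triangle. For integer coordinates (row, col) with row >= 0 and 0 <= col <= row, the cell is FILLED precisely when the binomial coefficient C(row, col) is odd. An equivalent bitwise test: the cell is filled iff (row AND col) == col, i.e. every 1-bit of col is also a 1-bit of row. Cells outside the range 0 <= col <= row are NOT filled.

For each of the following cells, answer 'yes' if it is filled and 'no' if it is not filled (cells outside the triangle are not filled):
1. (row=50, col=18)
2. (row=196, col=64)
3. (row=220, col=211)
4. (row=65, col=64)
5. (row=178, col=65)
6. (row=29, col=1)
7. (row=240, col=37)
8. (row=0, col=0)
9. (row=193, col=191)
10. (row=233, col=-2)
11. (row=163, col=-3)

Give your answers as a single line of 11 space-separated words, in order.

Answer: yes yes no yes no yes no yes no no no

Derivation:
(50,18): row=0b110010, col=0b10010, row AND col = 0b10010 = 18; 18 == 18 -> filled
(196,64): row=0b11000100, col=0b1000000, row AND col = 0b1000000 = 64; 64 == 64 -> filled
(220,211): row=0b11011100, col=0b11010011, row AND col = 0b11010000 = 208; 208 != 211 -> empty
(65,64): row=0b1000001, col=0b1000000, row AND col = 0b1000000 = 64; 64 == 64 -> filled
(178,65): row=0b10110010, col=0b1000001, row AND col = 0b0 = 0; 0 != 65 -> empty
(29,1): row=0b11101, col=0b1, row AND col = 0b1 = 1; 1 == 1 -> filled
(240,37): row=0b11110000, col=0b100101, row AND col = 0b100000 = 32; 32 != 37 -> empty
(0,0): row=0b0, col=0b0, row AND col = 0b0 = 0; 0 == 0 -> filled
(193,191): row=0b11000001, col=0b10111111, row AND col = 0b10000001 = 129; 129 != 191 -> empty
(233,-2): col outside [0, 233] -> not filled
(163,-3): col outside [0, 163] -> not filled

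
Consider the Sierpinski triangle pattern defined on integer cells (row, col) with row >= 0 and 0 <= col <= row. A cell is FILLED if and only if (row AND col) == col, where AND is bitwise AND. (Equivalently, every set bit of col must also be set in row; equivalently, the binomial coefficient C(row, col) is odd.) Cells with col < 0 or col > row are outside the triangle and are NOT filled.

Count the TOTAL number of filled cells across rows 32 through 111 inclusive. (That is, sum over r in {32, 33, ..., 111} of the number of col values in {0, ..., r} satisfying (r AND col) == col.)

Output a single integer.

Answer: 1296

Derivation:
r32=100000 pc1: +2 =2
r33=100001 pc2: +4 =6
r34=100010 pc2: +4 =10
r35=100011 pc3: +8 =18
r36=100100 pc2: +4 =22
r37=100101 pc3: +8 =30
r38=100110 pc3: +8 =38
r39=100111 pc4: +16 =54
r40=101000 pc2: +4 =58
r41=101001 pc3: +8 =66
r42=101010 pc3: +8 =74
r43=101011 pc4: +16 =90
r44=101100 pc3: +8 =98
r45=101101 pc4: +16 =114
r46=101110 pc4: +16 =130
r47=101111 pc5: +32 =162
r48=110000 pc2: +4 =166
r49=110001 pc3: +8 =174
r50=110010 pc3: +8 =182
r51=110011 pc4: +16 =198
r52=110100 pc3: +8 =206
r53=110101 pc4: +16 =222
r54=110110 pc4: +16 =238
r55=110111 pc5: +32 =270
r56=111000 pc3: +8 =278
r57=111001 pc4: +16 =294
r58=111010 pc4: +16 =310
r59=111011 pc5: +32 =342
r60=111100 pc4: +16 =358
r61=111101 pc5: +32 =390
r62=111110 pc5: +32 =422
r63=111111 pc6: +64 =486
r64=1000000 pc1: +2 =488
r65=1000001 pc2: +4 =492
r66=1000010 pc2: +4 =496
r67=1000011 pc3: +8 =504
r68=1000100 pc2: +4 =508
r69=1000101 pc3: +8 =516
r70=1000110 pc3: +8 =524
r71=1000111 pc4: +16 =540
r72=1001000 pc2: +4 =544
r73=1001001 pc3: +8 =552
r74=1001010 pc3: +8 =560
r75=1001011 pc4: +16 =576
r76=1001100 pc3: +8 =584
r77=1001101 pc4: +16 =600
r78=1001110 pc4: +16 =616
r79=1001111 pc5: +32 =648
r80=1010000 pc2: +4 =652
r81=1010001 pc3: +8 =660
r82=1010010 pc3: +8 =668
r83=1010011 pc4: +16 =684
r84=1010100 pc3: +8 =692
r85=1010101 pc4: +16 =708
r86=1010110 pc4: +16 =724
r87=1010111 pc5: +32 =756
r88=1011000 pc3: +8 =764
r89=1011001 pc4: +16 =780
r90=1011010 pc4: +16 =796
r91=1011011 pc5: +32 =828
r92=1011100 pc4: +16 =844
r93=1011101 pc5: +32 =876
r94=1011110 pc5: +32 =908
r95=1011111 pc6: +64 =972
r96=1100000 pc2: +4 =976
r97=1100001 pc3: +8 =984
r98=1100010 pc3: +8 =992
r99=1100011 pc4: +16 =1008
r100=1100100 pc3: +8 =1016
r101=1100101 pc4: +16 =1032
r102=1100110 pc4: +16 =1048
r103=1100111 pc5: +32 =1080
r104=1101000 pc3: +8 =1088
r105=1101001 pc4: +16 =1104
r106=1101010 pc4: +16 =1120
r107=1101011 pc5: +32 =1152
r108=1101100 pc4: +16 =1168
r109=1101101 pc5: +32 =1200
r110=1101110 pc5: +32 =1232
r111=1101111 pc6: +64 =1296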